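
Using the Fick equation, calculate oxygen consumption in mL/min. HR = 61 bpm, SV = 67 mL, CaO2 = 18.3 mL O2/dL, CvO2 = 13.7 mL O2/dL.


CO = HR*SV = 61*67/1000 = 4.087 L/min
a-v O2 diff = 18.3 - 13.7 = 4.6 mL/dL
VO2 = CO * (CaO2-CvO2) * 10 dL/L
VO2 = 4.087 * 4.6 * 10
VO2 = 188 mL/min


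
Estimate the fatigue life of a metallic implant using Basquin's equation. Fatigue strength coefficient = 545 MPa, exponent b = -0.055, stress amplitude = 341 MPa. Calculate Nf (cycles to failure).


sigma_a = sigma_f' * (2Nf)^b
2Nf = (sigma_a/sigma_f')^(1/b)
2Nf = (341/545)^(1/-0.055)
2Nf = 5041.782
Nf = 2521


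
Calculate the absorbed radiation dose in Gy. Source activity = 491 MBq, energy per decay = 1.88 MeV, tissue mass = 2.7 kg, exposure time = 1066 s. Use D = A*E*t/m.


A = 491 MBq = 4.9100e+08 Bq
E = 1.88 MeV = 3.01176e-13 J
D = A*E*t/m = 4.9100e+08*3.01176e-13*1066/2.7
D = 0.05838 Gy


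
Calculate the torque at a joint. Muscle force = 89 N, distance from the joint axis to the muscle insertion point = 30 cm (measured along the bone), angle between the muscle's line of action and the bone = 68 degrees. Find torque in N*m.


Torque = F * d * sin(theta)   (moment arm = d*sin(theta))
d = 30 cm = 0.3 m
Torque = 89 * 0.3 * sin(68)
Torque = 24.76 N*m


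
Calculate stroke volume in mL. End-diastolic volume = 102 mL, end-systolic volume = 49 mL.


SV = EDV - ESV
SV = 102 - 49
SV = 53 mL


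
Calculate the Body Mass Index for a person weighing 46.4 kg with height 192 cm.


BMI = weight / height^2
height = 192 cm = 1.92 m
BMI = 46.4 / 1.92^2
BMI = 12.59 kg/m^2


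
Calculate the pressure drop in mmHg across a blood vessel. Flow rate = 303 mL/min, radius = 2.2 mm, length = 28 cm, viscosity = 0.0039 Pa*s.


dP = 8*mu*L*Q / (pi*r^4)
Q = 303 mL/min = 5.05e-06 m^3/s
dP = 599.464 Pa = 599.464 / 133.322 mmHg = 4.496 mmHg


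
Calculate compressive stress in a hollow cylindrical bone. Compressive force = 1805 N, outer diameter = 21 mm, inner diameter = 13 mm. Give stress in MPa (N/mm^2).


A = pi*(r_o^2 - r_i^2)
r_o = 10.5 mm, r_i = 6.5 mm
A = 213.628 mm^2
sigma = F/A = 1805 / 213.628
sigma = 8.449 MPa


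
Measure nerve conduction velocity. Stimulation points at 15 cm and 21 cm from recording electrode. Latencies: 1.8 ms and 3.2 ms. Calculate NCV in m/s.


Distance = (21 - 15) / 100 = 0.06 m
dt = (3.2 - 1.8) / 1000 = 0.0014 s
NCV = dist / dt = 42.86 m/s


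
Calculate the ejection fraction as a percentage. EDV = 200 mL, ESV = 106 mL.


SV = EDV - ESV = 200 - 106 = 94 mL
EF = SV/EDV * 100 = 94/200 * 100
EF = 47%


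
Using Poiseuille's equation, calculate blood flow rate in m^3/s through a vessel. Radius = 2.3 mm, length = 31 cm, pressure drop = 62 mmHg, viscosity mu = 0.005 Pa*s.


Q = pi*r^4*dP / (8*mu*L)
r = 0.0023 m, L = 0.31 m
dP = 62 mmHg = 8265.964 Pa
Q = 5.8605e-05 m^3/s


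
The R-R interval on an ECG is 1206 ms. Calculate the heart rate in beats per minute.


HR = 60 / RR_interval(s)
RR = 1206 ms = 1.206 s
HR = 60 / 1.206 = 49.75 bpm


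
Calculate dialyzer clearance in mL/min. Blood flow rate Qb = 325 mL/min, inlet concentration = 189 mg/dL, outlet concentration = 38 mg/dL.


K = Qb * (Cb_in - Cb_out) / Cb_in
K = 325 * (189 - 38) / 189
K = 259.7 mL/min


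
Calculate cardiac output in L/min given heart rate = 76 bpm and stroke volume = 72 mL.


CO = HR * SV
CO = 76 * 72 / 1000
CO = 5.472 L/min


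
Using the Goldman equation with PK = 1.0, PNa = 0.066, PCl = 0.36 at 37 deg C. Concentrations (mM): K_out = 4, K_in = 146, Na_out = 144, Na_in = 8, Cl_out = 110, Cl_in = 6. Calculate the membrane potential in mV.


Vm = (RT/F)*ln((PK*Ko + PNa*Nao + PCl*Cli)/(PK*Ki + PNa*Nai + PCl*Clo))
Numer = 15.664, Denom = 186.128
Vm = -66.15 mV


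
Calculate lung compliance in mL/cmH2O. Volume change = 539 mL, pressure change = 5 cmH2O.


C = dV / dP
C = 539 / 5
C = 107.8 mL/cmH2O


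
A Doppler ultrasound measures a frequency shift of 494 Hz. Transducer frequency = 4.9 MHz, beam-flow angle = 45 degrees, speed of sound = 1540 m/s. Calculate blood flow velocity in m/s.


v = fd * c / (2 * f0 * cos(theta))
v = 494 * 1540 / (2 * 4.9000e+06 * cos(45))
v = 0.1098 m/s


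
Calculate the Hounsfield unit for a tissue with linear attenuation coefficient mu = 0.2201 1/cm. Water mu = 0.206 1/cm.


HU = ((mu_tissue - mu_water) / mu_water) * 1000
HU = ((0.2201 - 0.206) / 0.206) * 1000
HU = 68.45


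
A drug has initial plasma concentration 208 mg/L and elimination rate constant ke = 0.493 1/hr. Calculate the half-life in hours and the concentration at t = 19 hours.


t_half = ln(2) / ke = 0.693147 / 0.493 = 1.406 hr
C(t) = C0 * exp(-ke*t) = 208 * exp(-0.493*19)
C(19) = 0.01778 mg/L


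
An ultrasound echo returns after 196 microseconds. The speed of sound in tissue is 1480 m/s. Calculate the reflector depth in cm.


depth = c * t / 2
t = 196 us = 1.9600e-04 s
depth = 1480 * 1.9600e-04 / 2
depth = 0.14504 m = 14.504 cm


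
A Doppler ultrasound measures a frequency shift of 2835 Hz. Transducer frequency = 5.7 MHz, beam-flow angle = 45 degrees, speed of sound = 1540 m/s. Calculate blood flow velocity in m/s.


v = fd * c / (2 * f0 * cos(theta))
v = 2835 * 1540 / (2 * 5.7000e+06 * cos(45))
v = 0.5416 m/s


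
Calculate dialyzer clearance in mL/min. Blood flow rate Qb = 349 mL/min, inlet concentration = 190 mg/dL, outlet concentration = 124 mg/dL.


K = Qb * (Cb_in - Cb_out) / Cb_in
K = 349 * (190 - 124) / 190
K = 121.2 mL/min


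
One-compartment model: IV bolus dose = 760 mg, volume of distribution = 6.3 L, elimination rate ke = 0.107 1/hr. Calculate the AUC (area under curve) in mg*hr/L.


C0 = Dose/Vd = 760/6.3 = 120.635 mg/L
AUC = C0/ke = 120.635/0.107
AUC = 1127 mg*hr/L


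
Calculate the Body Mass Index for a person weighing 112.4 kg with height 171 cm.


BMI = weight / height^2
height = 171 cm = 1.71 m
BMI = 112.4 / 1.71^2
BMI = 38.44 kg/m^2


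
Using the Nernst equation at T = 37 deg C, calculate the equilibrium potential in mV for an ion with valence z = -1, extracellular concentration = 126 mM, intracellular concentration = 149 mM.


E = (RT/(zF)) * ln(C_out/C_in)
T = 37 + 273.15 = 310.15 K
E = (8.314 * 310.15 / (-1 * 96485)) * ln(126/149)
E = 4.481 mV


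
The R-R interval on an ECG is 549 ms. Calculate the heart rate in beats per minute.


HR = 60 / RR_interval(s)
RR = 549 ms = 0.549 s
HR = 60 / 0.549 = 109.3 bpm


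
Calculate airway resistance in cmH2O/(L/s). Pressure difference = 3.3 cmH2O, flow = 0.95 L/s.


R = dP / flow
R = 3.3 / 0.95
R = 3.474 cmH2O/(L/s)


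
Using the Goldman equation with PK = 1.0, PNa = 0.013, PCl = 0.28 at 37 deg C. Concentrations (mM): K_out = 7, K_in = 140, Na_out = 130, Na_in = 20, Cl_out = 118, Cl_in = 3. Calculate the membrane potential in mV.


Vm = (RT/F)*ln((PK*Ko + PNa*Nao + PCl*Cli)/(PK*Ki + PNa*Nai + PCl*Clo))
Numer = 9.53, Denom = 173.3
Vm = -77.52 mV


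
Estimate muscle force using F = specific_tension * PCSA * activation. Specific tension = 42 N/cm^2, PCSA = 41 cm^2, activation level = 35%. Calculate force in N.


F = sigma * PCSA * activation
F = 42 * 41 * 0.35
F = 602.7 N


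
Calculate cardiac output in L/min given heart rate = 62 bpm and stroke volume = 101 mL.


CO = HR * SV
CO = 62 * 101 / 1000
CO = 6.262 L/min


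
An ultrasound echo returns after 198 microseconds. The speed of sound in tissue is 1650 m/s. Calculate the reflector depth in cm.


depth = c * t / 2
t = 198 us = 1.9800e-04 s
depth = 1650 * 1.9800e-04 / 2
depth = 0.16335 m = 16.335 cm


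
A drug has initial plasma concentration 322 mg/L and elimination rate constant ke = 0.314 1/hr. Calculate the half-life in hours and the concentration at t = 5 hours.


t_half = ln(2) / ke = 0.693147 / 0.314 = 2.207 hr
C(t) = C0 * exp(-ke*t) = 322 * exp(-0.314*5)
C(5) = 66.99 mg/L


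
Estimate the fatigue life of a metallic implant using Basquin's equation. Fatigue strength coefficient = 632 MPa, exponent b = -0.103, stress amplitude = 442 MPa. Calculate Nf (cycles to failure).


sigma_a = sigma_f' * (2Nf)^b
2Nf = (sigma_a/sigma_f')^(1/b)
2Nf = (442/632)^(1/-0.103)
2Nf = 32.189675
Nf = 16.09


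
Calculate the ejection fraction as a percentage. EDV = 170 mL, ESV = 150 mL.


SV = EDV - ESV = 170 - 150 = 20 mL
EF = SV/EDV * 100 = 20/170 * 100
EF = 11.76%


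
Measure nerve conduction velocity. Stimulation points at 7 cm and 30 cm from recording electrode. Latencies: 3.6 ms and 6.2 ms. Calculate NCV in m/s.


Distance = (30 - 7) / 100 = 0.23 m
dt = (6.2 - 3.6) / 1000 = 0.0026 s
NCV = dist / dt = 88.46 m/s


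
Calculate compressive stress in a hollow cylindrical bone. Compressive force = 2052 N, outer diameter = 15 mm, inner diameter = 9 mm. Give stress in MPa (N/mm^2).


A = pi*(r_o^2 - r_i^2)
r_o = 7.5 mm, r_i = 4.5 mm
A = 113.097 mm^2
sigma = F/A = 2052 / 113.097
sigma = 18.14 MPa


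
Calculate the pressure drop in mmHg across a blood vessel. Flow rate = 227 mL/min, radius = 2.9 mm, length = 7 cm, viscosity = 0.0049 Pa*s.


dP = 8*mu*L*Q / (pi*r^4)
Q = 227 mL/min = 3.78333e-06 m^3/s
dP = 46.7215 Pa = 46.7215 / 133.322 mmHg = 0.3504 mmHg


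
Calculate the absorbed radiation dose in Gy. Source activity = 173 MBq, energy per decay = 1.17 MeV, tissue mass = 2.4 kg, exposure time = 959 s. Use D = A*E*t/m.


A = 173 MBq = 1.7300e+08 Bq
E = 1.17 MeV = 1.87434e-13 J
D = A*E*t/m = 1.7300e+08*1.87434e-13*959/2.4
D = 0.01296 Gy


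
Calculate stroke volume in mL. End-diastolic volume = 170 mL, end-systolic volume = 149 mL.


SV = EDV - ESV
SV = 170 - 149
SV = 21 mL


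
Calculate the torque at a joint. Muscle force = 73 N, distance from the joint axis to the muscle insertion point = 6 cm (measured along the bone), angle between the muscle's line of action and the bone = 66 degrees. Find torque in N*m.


Torque = F * d * sin(theta)   (moment arm = d*sin(theta))
d = 6 cm = 0.06 m
Torque = 73 * 0.06 * sin(66)
Torque = 4.001 N*m


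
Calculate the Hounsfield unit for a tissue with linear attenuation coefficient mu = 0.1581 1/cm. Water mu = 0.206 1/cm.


HU = ((mu_tissue - mu_water) / mu_water) * 1000
HU = ((0.1581 - 0.206) / 0.206) * 1000
HU = -232.5


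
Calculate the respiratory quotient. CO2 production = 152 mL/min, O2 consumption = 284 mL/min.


RQ = VCO2 / VO2
RQ = 152 / 284
RQ = 0.5352


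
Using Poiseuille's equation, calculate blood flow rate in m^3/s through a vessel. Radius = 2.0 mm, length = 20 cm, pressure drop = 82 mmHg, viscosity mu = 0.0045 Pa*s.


Q = pi*r^4*dP / (8*mu*L)
r = 0.002 m, L = 0.2 m
dP = 82 mmHg = 10932.404 Pa
Q = 7.6323e-05 m^3/s


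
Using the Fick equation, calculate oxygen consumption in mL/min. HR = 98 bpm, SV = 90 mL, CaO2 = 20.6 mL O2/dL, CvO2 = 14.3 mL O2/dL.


CO = HR*SV = 98*90/1000 = 8.82 L/min
a-v O2 diff = 20.6 - 14.3 = 6.3 mL/dL
VO2 = CO * (CaO2-CvO2) * 10 dL/L
VO2 = 8.82 * 6.3 * 10
VO2 = 555.7 mL/min


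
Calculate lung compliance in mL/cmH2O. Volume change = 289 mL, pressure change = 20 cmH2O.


C = dV / dP
C = 289 / 20
C = 14.45 mL/cmH2O


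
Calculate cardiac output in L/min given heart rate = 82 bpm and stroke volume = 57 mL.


CO = HR * SV
CO = 82 * 57 / 1000
CO = 4.674 L/min


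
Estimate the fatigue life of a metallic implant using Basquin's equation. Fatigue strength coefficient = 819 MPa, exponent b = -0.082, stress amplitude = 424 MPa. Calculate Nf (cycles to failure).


sigma_a = sigma_f' * (2Nf)^b
2Nf = (sigma_a/sigma_f')^(1/b)
2Nf = (424/819)^(1/-0.082)
2Nf = 3067.6473
Nf = 1534


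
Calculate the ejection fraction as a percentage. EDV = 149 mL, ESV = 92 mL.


SV = EDV - ESV = 149 - 92 = 57 mL
EF = SV/EDV * 100 = 57/149 * 100
EF = 38.26%


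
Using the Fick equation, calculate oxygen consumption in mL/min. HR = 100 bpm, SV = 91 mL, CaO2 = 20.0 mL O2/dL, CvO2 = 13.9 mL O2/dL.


CO = HR*SV = 100*91/1000 = 9.1 L/min
a-v O2 diff = 20.0 - 13.9 = 6.1 mL/dL
VO2 = CO * (CaO2-CvO2) * 10 dL/L
VO2 = 9.1 * 6.1 * 10
VO2 = 555.1 mL/min


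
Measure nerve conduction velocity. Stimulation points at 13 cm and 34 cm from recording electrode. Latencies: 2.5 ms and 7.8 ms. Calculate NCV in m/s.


Distance = (34 - 13) / 100 = 0.21 m
dt = (7.8 - 2.5) / 1000 = 0.0053 s
NCV = dist / dt = 39.62 m/s


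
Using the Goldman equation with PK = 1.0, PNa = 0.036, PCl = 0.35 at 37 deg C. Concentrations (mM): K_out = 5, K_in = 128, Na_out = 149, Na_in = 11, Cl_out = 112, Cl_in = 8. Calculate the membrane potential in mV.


Vm = (RT/F)*ln((PK*Ko + PNa*Nao + PCl*Cli)/(PK*Ki + PNa*Nai + PCl*Clo))
Numer = 13.164, Denom = 167.596
Vm = -67.99 mV


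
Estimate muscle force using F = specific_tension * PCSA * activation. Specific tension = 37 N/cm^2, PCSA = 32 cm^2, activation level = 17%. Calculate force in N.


F = sigma * PCSA * activation
F = 37 * 32 * 0.17
F = 201.3 N


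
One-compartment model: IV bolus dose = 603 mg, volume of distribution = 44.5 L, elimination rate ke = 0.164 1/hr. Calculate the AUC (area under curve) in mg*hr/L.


C0 = Dose/Vd = 603/44.5 = 13.5506 mg/L
AUC = C0/ke = 13.5506/0.164
AUC = 82.63 mg*hr/L


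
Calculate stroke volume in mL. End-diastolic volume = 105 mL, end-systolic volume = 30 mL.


SV = EDV - ESV
SV = 105 - 30
SV = 75 mL


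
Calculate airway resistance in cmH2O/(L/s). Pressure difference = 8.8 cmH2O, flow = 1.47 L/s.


R = dP / flow
R = 8.8 / 1.47
R = 5.986 cmH2O/(L/s)


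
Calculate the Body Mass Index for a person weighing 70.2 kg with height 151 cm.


BMI = weight / height^2
height = 151 cm = 1.51 m
BMI = 70.2 / 1.51^2
BMI = 30.79 kg/m^2


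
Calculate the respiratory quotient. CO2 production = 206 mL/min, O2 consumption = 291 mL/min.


RQ = VCO2 / VO2
RQ = 206 / 291
RQ = 0.7079


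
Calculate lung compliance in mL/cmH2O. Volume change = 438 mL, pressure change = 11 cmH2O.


C = dV / dP
C = 438 / 11
C = 39.82 mL/cmH2O


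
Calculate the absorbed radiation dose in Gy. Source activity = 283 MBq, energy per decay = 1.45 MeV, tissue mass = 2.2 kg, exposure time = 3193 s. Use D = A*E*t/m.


A = 283 MBq = 2.8300e+08 Bq
E = 1.45 MeV = 2.3229e-13 J
D = A*E*t/m = 2.8300e+08*2.3229e-13*3193/2.2
D = 0.09541 Gy


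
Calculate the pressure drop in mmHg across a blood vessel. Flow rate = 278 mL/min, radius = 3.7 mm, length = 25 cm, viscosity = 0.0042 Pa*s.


dP = 8*mu*L*Q / (pi*r^4)
Q = 278 mL/min = 4.63333e-06 m^3/s
dP = 66.1022 Pa = 66.1022 / 133.322 mmHg = 0.4958 mmHg


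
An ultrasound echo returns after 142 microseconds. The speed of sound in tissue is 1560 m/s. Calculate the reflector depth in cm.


depth = c * t / 2
t = 142 us = 1.4200e-04 s
depth = 1560 * 1.4200e-04 / 2
depth = 0.11076 m = 11.076 cm


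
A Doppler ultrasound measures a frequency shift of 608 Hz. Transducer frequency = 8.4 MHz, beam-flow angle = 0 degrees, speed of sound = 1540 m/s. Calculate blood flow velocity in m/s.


v = fd * c / (2 * f0 * cos(theta))
v = 608 * 1540 / (2 * 8.4000e+06 * cos(0))
v = 0.05573 m/s


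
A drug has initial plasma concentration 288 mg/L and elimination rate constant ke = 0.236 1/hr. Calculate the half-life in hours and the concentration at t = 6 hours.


t_half = ln(2) / ke = 0.693147 / 0.236 = 2.937 hr
C(t) = C0 * exp(-ke*t) = 288 * exp(-0.236*6)
C(6) = 69.89 mg/L


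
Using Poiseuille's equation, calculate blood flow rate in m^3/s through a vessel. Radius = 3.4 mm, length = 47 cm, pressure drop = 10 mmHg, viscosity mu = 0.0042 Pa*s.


Q = pi*r^4*dP / (8*mu*L)
r = 0.0034 m, L = 0.47 m
dP = 10 mmHg = 1333.22 Pa
Q = 3.5443e-05 m^3/s


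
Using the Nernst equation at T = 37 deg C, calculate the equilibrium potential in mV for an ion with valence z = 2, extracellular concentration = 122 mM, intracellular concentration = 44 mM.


E = (RT/(zF)) * ln(C_out/C_in)
T = 37 + 273.15 = 310.15 K
E = (8.314 * 310.15 / (2 * 96485)) * ln(122/44)
E = 13.63 mV


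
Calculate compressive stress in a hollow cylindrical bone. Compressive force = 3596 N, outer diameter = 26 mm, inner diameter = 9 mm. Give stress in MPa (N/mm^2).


A = pi*(r_o^2 - r_i^2)
r_o = 13 mm, r_i = 4.5 mm
A = 467.312 mm^2
sigma = F/A = 3596 / 467.312
sigma = 7.695 MPa


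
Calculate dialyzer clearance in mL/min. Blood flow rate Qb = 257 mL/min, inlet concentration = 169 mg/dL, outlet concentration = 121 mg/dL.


K = Qb * (Cb_in - Cb_out) / Cb_in
K = 257 * (169 - 121) / 169
K = 72.99 mL/min


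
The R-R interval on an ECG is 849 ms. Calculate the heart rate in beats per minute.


HR = 60 / RR_interval(s)
RR = 849 ms = 0.849 s
HR = 60 / 0.849 = 70.67 bpm


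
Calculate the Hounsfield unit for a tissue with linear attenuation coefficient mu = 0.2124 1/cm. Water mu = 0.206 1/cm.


HU = ((mu_tissue - mu_water) / mu_water) * 1000
HU = ((0.2124 - 0.206) / 0.206) * 1000
HU = 31.07


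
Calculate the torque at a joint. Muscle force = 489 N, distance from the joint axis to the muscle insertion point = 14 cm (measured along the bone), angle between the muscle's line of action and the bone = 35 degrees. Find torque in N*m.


Torque = F * d * sin(theta)   (moment arm = d*sin(theta))
d = 14 cm = 0.14 m
Torque = 489 * 0.14 * sin(35)
Torque = 39.27 N*m


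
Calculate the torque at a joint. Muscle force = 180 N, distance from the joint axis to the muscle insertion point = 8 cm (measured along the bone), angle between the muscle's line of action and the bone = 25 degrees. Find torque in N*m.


Torque = F * d * sin(theta)   (moment arm = d*sin(theta))
d = 8 cm = 0.08 m
Torque = 180 * 0.08 * sin(25)
Torque = 6.086 N*m


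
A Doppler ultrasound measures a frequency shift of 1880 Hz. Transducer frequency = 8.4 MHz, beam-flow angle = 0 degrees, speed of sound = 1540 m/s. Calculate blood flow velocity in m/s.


v = fd * c / (2 * f0 * cos(theta))
v = 1880 * 1540 / (2 * 8.4000e+06 * cos(0))
v = 0.1723 m/s


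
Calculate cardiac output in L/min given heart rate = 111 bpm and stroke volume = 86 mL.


CO = HR * SV
CO = 111 * 86 / 1000
CO = 9.546 L/min


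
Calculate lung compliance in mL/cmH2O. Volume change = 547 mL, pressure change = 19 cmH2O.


C = dV / dP
C = 547 / 19
C = 28.79 mL/cmH2O


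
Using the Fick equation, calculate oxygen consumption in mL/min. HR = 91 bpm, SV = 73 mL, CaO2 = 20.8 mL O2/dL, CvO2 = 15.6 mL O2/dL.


CO = HR*SV = 91*73/1000 = 6.643 L/min
a-v O2 diff = 20.8 - 15.6 = 5.2 mL/dL
VO2 = CO * (CaO2-CvO2) * 10 dL/L
VO2 = 6.643 * 5.2 * 10
VO2 = 345.4 mL/min


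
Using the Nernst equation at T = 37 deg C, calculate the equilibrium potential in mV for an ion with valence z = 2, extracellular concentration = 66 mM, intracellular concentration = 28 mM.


E = (RT/(zF)) * ln(C_out/C_in)
T = 37 + 273.15 = 310.15 K
E = (8.314 * 310.15 / (2 * 96485)) * ln(66/28)
E = 11.46 mV


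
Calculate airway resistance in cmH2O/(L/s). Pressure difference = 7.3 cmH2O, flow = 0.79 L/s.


R = dP / flow
R = 7.3 / 0.79
R = 9.241 cmH2O/(L/s)


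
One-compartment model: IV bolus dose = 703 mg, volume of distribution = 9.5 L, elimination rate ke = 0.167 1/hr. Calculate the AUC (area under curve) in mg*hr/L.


C0 = Dose/Vd = 703/9.5 = 74 mg/L
AUC = C0/ke = 74/0.167
AUC = 443.1 mg*hr/L


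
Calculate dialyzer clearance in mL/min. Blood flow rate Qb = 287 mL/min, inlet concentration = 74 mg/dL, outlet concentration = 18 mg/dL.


K = Qb * (Cb_in - Cb_out) / Cb_in
K = 287 * (74 - 18) / 74
K = 217.2 mL/min


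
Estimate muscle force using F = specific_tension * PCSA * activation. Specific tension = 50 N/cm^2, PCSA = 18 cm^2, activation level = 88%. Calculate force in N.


F = sigma * PCSA * activation
F = 50 * 18 * 0.88
F = 792 N


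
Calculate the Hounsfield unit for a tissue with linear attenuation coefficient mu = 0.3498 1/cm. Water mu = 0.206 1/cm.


HU = ((mu_tissue - mu_water) / mu_water) * 1000
HU = ((0.3498 - 0.206) / 0.206) * 1000
HU = 698.1


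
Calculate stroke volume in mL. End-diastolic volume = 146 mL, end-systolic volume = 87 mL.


SV = EDV - ESV
SV = 146 - 87
SV = 59 mL


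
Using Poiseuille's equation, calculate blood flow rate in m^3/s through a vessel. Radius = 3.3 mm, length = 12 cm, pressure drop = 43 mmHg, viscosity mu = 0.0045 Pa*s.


Q = pi*r^4*dP / (8*mu*L)
r = 0.0033 m, L = 0.12 m
dP = 43 mmHg = 5732.846 Pa
Q = 4.9442e-04 m^3/s


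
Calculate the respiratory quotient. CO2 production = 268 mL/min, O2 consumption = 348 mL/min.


RQ = VCO2 / VO2
RQ = 268 / 348
RQ = 0.7701


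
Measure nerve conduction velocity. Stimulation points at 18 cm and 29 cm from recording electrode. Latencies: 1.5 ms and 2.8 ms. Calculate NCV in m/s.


Distance = (29 - 18) / 100 = 0.11 m
dt = (2.8 - 1.5) / 1000 = 0.0013 s
NCV = dist / dt = 84.62 m/s


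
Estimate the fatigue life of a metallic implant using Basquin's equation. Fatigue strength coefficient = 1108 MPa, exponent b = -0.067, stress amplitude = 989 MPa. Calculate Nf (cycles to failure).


sigma_a = sigma_f' * (2Nf)^b
2Nf = (sigma_a/sigma_f')^(1/b)
2Nf = (989/1108)^(1/-0.067)
2Nf = 5.4509184
Nf = 2.725


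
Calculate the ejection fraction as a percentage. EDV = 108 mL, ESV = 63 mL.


SV = EDV - ESV = 108 - 63 = 45 mL
EF = SV/EDV * 100 = 45/108 * 100
EF = 41.67%


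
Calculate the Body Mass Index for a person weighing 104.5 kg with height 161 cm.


BMI = weight / height^2
height = 161 cm = 1.61 m
BMI = 104.5 / 1.61^2
BMI = 40.31 kg/m^2


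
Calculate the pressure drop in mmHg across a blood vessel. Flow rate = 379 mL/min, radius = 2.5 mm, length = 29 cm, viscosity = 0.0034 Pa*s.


dP = 8*mu*L*Q / (pi*r^4)
Q = 379 mL/min = 6.31667e-06 m^3/s
dP = 406.018 Pa = 406.018 / 133.322 mmHg = 3.045 mmHg


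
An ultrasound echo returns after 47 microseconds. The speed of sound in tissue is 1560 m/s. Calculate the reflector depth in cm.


depth = c * t / 2
t = 47 us = 4.7000e-05 s
depth = 1560 * 4.7000e-05 / 2
depth = 0.03666 m = 3.666 cm


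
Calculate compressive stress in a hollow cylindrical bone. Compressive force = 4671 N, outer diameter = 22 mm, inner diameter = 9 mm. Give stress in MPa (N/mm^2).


A = pi*(r_o^2 - r_i^2)
r_o = 11 mm, r_i = 4.5 mm
A = 316.515 mm^2
sigma = F/A = 4671 / 316.515
sigma = 14.76 MPa


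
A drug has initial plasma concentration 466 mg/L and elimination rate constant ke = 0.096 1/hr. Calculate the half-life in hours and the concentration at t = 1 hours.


t_half = ln(2) / ke = 0.693147 / 0.096 = 7.22 hr
C(t) = C0 * exp(-ke*t) = 466 * exp(-0.096*1)
C(1) = 423.3 mg/L


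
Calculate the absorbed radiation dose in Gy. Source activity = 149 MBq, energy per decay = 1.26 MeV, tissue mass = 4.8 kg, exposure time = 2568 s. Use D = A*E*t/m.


A = 149 MBq = 1.4900e+08 Bq
E = 1.26 MeV = 2.01852e-13 J
D = A*E*t/m = 1.4900e+08*2.01852e-13*2568/4.8
D = 0.01609 Gy


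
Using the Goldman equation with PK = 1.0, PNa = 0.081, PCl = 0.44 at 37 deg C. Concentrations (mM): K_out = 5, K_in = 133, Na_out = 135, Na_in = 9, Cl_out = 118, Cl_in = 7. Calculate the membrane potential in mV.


Vm = (RT/F)*ln((PK*Ko + PNa*Nao + PCl*Cli)/(PK*Ki + PNa*Nai + PCl*Clo))
Numer = 19.015, Denom = 185.649
Vm = -60.9 mV


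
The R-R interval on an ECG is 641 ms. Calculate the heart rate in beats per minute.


HR = 60 / RR_interval(s)
RR = 641 ms = 0.641 s
HR = 60 / 0.641 = 93.6 bpm


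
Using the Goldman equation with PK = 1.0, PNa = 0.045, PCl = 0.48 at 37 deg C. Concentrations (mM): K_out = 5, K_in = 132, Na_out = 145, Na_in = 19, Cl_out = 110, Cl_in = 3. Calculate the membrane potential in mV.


Vm = (RT/F)*ln((PK*Ko + PNa*Nao + PCl*Cli)/(PK*Ki + PNa*Nai + PCl*Clo))
Numer = 12.965, Denom = 185.655
Vm = -71.13 mV


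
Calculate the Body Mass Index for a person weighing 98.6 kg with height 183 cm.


BMI = weight / height^2
height = 183 cm = 1.83 m
BMI = 98.6 / 1.83^2
BMI = 29.44 kg/m^2


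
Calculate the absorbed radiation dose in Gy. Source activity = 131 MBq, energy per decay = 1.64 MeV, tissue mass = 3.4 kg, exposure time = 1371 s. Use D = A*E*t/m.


A = 131 MBq = 1.3100e+08 Bq
E = 1.64 MeV = 2.62728e-13 J
D = A*E*t/m = 1.3100e+08*2.62728e-13*1371/3.4
D = 0.01388 Gy


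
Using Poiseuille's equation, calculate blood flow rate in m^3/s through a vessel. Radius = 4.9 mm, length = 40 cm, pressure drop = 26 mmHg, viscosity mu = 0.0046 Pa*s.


Q = pi*r^4*dP / (8*mu*L)
r = 0.0049 m, L = 0.4 m
dP = 26 mmHg = 3466.372 Pa
Q = 4.2648e-04 m^3/s


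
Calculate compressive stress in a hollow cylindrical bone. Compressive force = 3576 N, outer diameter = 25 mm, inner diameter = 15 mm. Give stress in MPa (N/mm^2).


A = pi*(r_o^2 - r_i^2)
r_o = 12.5 mm, r_i = 7.5 mm
A = 314.159 mm^2
sigma = F/A = 3576 / 314.159
sigma = 11.38 MPa


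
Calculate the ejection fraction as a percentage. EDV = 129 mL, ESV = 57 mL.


SV = EDV - ESV = 129 - 57 = 72 mL
EF = SV/EDV * 100 = 72/129 * 100
EF = 55.81%


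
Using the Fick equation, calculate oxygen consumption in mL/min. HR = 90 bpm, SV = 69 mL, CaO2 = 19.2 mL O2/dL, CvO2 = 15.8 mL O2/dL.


CO = HR*SV = 90*69/1000 = 6.21 L/min
a-v O2 diff = 19.2 - 15.8 = 3.4 mL/dL
VO2 = CO * (CaO2-CvO2) * 10 dL/L
VO2 = 6.21 * 3.4 * 10
VO2 = 211.1 mL/min


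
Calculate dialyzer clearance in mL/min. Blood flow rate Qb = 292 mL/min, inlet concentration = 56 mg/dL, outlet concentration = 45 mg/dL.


K = Qb * (Cb_in - Cb_out) / Cb_in
K = 292 * (56 - 45) / 56
K = 57.36 mL/min


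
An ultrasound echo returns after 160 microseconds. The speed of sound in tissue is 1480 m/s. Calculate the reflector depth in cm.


depth = c * t / 2
t = 160 us = 1.6000e-04 s
depth = 1480 * 1.6000e-04 / 2
depth = 0.1184 m = 11.84 cm


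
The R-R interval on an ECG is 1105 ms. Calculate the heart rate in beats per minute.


HR = 60 / RR_interval(s)
RR = 1105 ms = 1.105 s
HR = 60 / 1.105 = 54.3 bpm


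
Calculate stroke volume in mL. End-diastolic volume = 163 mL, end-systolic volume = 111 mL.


SV = EDV - ESV
SV = 163 - 111
SV = 52 mL


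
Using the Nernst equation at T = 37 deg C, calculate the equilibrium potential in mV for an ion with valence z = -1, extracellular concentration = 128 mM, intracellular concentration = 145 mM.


E = (RT/(zF)) * ln(C_out/C_in)
T = 37 + 273.15 = 310.15 K
E = (8.314 * 310.15 / (-1 * 96485)) * ln(128/145)
E = 3.333 mV


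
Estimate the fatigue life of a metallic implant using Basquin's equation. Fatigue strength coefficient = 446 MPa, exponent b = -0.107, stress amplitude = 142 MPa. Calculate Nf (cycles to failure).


sigma_a = sigma_f' * (2Nf)^b
2Nf = (sigma_a/sigma_f')^(1/b)
2Nf = (142/446)^(1/-0.107)
2Nf = 44187.001
Nf = 2.209e+04


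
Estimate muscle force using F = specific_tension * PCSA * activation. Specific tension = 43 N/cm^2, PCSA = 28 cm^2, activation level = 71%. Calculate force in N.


F = sigma * PCSA * activation
F = 43 * 28 * 0.71
F = 854.8 N


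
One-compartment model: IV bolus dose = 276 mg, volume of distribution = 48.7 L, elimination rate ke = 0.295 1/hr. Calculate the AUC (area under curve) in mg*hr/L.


C0 = Dose/Vd = 276/48.7 = 5.66735 mg/L
AUC = C0/ke = 5.66735/0.295
AUC = 19.21 mg*hr/L


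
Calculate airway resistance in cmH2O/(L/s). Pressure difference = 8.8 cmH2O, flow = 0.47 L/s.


R = dP / flow
R = 8.8 / 0.47
R = 18.72 cmH2O/(L/s)


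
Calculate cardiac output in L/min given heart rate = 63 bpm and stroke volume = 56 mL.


CO = HR * SV
CO = 63 * 56 / 1000
CO = 3.528 L/min


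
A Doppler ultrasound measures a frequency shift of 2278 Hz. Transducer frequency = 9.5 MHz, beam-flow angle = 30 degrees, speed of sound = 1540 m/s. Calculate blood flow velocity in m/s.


v = fd * c / (2 * f0 * cos(theta))
v = 2278 * 1540 / (2 * 9.5000e+06 * cos(30))
v = 0.2132 m/s


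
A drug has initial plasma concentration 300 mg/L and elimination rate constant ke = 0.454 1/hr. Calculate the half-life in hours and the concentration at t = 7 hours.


t_half = ln(2) / ke = 0.693147 / 0.454 = 1.527 hr
C(t) = C0 * exp(-ke*t) = 300 * exp(-0.454*7)
C(7) = 12.5 mg/L


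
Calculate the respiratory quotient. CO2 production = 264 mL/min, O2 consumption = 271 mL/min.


RQ = VCO2 / VO2
RQ = 264 / 271
RQ = 0.9742


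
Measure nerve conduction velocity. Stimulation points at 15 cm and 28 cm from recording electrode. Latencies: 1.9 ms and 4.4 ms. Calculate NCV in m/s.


Distance = (28 - 15) / 100 = 0.13 m
dt = (4.4 - 1.9) / 1000 = 0.0025 s
NCV = dist / dt = 52 m/s


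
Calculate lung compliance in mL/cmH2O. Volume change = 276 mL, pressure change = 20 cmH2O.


C = dV / dP
C = 276 / 20
C = 13.8 mL/cmH2O


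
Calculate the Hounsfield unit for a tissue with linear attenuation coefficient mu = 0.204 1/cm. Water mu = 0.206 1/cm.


HU = ((mu_tissue - mu_water) / mu_water) * 1000
HU = ((0.204 - 0.206) / 0.206) * 1000
HU = -9.709


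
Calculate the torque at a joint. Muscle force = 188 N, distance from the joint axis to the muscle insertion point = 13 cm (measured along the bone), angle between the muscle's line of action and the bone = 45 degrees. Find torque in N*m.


Torque = F * d * sin(theta)   (moment arm = d*sin(theta))
d = 13 cm = 0.13 m
Torque = 188 * 0.13 * sin(45)
Torque = 17.28 N*m


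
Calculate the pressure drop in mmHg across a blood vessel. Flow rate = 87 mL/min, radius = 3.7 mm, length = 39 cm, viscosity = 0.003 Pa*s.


dP = 8*mu*L*Q / (pi*r^4)
Q = 87 mL/min = 1.45e-06 m^3/s
dP = 23.0509 Pa = 23.0509 / 133.322 mmHg = 0.1729 mmHg


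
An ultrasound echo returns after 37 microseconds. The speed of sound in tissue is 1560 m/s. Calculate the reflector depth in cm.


depth = c * t / 2
t = 37 us = 3.7000e-05 s
depth = 1560 * 3.7000e-05 / 2
depth = 0.02886 m = 2.886 cm


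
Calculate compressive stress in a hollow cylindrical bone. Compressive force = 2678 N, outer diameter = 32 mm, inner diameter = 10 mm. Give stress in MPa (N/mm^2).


A = pi*(r_o^2 - r_i^2)
r_o = 16 mm, r_i = 5 mm
A = 725.708 mm^2
sigma = F/A = 2678 / 725.708
sigma = 3.69 MPa


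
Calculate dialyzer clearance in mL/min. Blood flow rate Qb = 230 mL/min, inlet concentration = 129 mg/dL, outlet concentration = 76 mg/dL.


K = Qb * (Cb_in - Cb_out) / Cb_in
K = 230 * (129 - 76) / 129
K = 94.5 mL/min


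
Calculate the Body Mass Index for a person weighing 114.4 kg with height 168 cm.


BMI = weight / height^2
height = 168 cm = 1.68 m
BMI = 114.4 / 1.68^2
BMI = 40.53 kg/m^2


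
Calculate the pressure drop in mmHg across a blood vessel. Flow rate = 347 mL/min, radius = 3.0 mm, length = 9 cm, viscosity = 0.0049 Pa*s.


dP = 8*mu*L*Q / (pi*r^4)
Q = 347 mL/min = 5.78333e-06 m^3/s
dP = 80.181 Pa = 80.181 / 133.322 mmHg = 0.6014 mmHg


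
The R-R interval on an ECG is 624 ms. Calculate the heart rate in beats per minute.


HR = 60 / RR_interval(s)
RR = 624 ms = 0.624 s
HR = 60 / 0.624 = 96.15 bpm


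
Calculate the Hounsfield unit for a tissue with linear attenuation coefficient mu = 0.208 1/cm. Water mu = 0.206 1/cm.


HU = ((mu_tissue - mu_water) / mu_water) * 1000
HU = ((0.208 - 0.206) / 0.206) * 1000
HU = 9.709


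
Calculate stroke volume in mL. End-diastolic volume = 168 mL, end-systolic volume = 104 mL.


SV = EDV - ESV
SV = 168 - 104
SV = 64 mL


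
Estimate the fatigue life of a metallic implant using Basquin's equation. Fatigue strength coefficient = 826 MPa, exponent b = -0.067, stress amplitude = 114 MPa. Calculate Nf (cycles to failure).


sigma_a = sigma_f' * (2Nf)^b
2Nf = (sigma_a/sigma_f')^(1/b)
2Nf = (114/826)^(1/-0.067)
2Nf = 6.8697862e+12
Nf = 3.4349e+12


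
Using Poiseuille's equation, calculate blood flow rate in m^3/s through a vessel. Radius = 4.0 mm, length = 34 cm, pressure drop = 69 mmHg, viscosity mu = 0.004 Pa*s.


Q = pi*r^4*dP / (8*mu*L)
r = 0.004 m, L = 0.34 m
dP = 69 mmHg = 9199.218 Pa
Q = 6.8000e-04 m^3/s


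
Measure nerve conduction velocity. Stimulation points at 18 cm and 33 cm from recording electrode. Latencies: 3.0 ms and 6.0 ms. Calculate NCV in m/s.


Distance = (33 - 18) / 100 = 0.15 m
dt = (6.0 - 3.0) / 1000 = 0.003 s
NCV = dist / dt = 50 m/s


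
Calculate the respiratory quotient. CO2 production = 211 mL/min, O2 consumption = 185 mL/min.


RQ = VCO2 / VO2
RQ = 211 / 185
RQ = 1.141


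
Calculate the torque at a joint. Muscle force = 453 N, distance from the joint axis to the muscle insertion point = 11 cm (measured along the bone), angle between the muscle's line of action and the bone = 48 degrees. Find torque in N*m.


Torque = F * d * sin(theta)   (moment arm = d*sin(theta))
d = 11 cm = 0.11 m
Torque = 453 * 0.11 * sin(48)
Torque = 37.03 N*m


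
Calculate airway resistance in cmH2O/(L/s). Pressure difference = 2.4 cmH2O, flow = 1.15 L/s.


R = dP / flow
R = 2.4 / 1.15
R = 2.087 cmH2O/(L/s)


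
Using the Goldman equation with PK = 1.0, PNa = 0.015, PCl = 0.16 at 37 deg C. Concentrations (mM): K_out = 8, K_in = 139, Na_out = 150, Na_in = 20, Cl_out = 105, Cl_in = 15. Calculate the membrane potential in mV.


Vm = (RT/F)*ln((PK*Ko + PNa*Nao + PCl*Cli)/(PK*Ki + PNa*Nai + PCl*Clo))
Numer = 12.65, Denom = 156.1
Vm = -67.16 mV


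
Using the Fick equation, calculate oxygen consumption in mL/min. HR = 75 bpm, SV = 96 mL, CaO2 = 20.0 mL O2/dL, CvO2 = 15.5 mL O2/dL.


CO = HR*SV = 75*96/1000 = 7.2 L/min
a-v O2 diff = 20.0 - 15.5 = 4.5 mL/dL
VO2 = CO * (CaO2-CvO2) * 10 dL/L
VO2 = 7.2 * 4.5 * 10
VO2 = 324 mL/min


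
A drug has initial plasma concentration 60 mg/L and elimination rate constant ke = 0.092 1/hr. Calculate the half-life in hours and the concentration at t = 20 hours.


t_half = ln(2) / ke = 0.693147 / 0.092 = 7.534 hr
C(t) = C0 * exp(-ke*t) = 60 * exp(-0.092*20)
C(20) = 9.529 mg/L


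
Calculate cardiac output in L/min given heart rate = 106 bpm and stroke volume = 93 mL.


CO = HR * SV
CO = 106 * 93 / 1000
CO = 9.858 L/min


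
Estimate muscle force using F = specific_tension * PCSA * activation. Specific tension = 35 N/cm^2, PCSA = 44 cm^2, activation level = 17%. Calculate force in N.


F = sigma * PCSA * activation
F = 35 * 44 * 0.17
F = 261.8 N


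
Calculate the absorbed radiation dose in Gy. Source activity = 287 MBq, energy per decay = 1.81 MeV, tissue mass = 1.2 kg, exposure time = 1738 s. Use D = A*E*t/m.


A = 287 MBq = 2.8700e+08 Bq
E = 1.81 MeV = 2.89962e-13 J
D = A*E*t/m = 2.8700e+08*2.89962e-13*1738/1.2
D = 0.1205 Gy


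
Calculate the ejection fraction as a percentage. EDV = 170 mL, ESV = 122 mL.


SV = EDV - ESV = 170 - 122 = 48 mL
EF = SV/EDV * 100 = 48/170 * 100
EF = 28.24%


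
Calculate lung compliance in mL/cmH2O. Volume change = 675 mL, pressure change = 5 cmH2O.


C = dV / dP
C = 675 / 5
C = 135 mL/cmH2O


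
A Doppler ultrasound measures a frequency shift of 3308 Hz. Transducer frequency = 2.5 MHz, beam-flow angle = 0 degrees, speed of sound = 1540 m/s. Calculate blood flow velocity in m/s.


v = fd * c / (2 * f0 * cos(theta))
v = 3308 * 1540 / (2 * 2.5000e+06 * cos(0))
v = 1.019 m/s


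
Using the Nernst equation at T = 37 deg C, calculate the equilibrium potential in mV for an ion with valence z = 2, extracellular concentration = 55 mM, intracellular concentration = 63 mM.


E = (RT/(zF)) * ln(C_out/C_in)
T = 37 + 273.15 = 310.15 K
E = (8.314 * 310.15 / (2 * 96485)) * ln(55/63)
E = -1.815 mV


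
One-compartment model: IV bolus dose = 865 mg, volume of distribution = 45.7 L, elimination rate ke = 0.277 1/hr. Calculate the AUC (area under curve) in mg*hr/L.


C0 = Dose/Vd = 865/45.7 = 18.9278 mg/L
AUC = C0/ke = 18.9278/0.277
AUC = 68.33 mg*hr/L


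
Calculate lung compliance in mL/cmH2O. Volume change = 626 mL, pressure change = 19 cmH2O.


C = dV / dP
C = 626 / 19
C = 32.95 mL/cmH2O


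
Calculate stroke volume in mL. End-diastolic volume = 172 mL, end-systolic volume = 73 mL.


SV = EDV - ESV
SV = 172 - 73
SV = 99 mL


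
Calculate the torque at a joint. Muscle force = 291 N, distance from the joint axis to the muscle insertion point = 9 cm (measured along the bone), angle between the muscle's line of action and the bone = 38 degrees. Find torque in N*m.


Torque = F * d * sin(theta)   (moment arm = d*sin(theta))
d = 9 cm = 0.09 m
Torque = 291 * 0.09 * sin(38)
Torque = 16.12 N*m


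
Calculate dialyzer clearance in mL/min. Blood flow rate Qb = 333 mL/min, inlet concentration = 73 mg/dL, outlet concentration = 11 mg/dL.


K = Qb * (Cb_in - Cb_out) / Cb_in
K = 333 * (73 - 11) / 73
K = 282.8 mL/min


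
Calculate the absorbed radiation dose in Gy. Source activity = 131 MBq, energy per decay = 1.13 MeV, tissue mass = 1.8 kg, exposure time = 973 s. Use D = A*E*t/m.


A = 131 MBq = 1.3100e+08 Bq
E = 1.13 MeV = 1.81026e-13 J
D = A*E*t/m = 1.3100e+08*1.81026e-13*973/1.8
D = 0.01282 Gy


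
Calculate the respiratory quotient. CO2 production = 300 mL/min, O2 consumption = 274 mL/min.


RQ = VCO2 / VO2
RQ = 300 / 274
RQ = 1.095


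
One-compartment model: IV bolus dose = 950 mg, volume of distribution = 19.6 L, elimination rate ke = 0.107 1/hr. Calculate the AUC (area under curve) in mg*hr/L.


C0 = Dose/Vd = 950/19.6 = 48.4694 mg/L
AUC = C0/ke = 48.4694/0.107
AUC = 453 mg*hr/L


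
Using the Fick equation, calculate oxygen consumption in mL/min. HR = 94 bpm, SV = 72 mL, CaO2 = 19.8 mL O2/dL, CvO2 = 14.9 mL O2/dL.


CO = HR*SV = 94*72/1000 = 6.768 L/min
a-v O2 diff = 19.8 - 14.9 = 4.9 mL/dL
VO2 = CO * (CaO2-CvO2) * 10 dL/L
VO2 = 6.768 * 4.9 * 10
VO2 = 331.6 mL/min


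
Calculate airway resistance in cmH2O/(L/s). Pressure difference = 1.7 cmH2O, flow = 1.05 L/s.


R = dP / flow
R = 1.7 / 1.05
R = 1.619 cmH2O/(L/s)


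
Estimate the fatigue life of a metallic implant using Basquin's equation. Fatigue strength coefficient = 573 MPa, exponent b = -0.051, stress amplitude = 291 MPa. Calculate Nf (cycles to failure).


sigma_a = sigma_f' * (2Nf)^b
2Nf = (sigma_a/sigma_f')^(1/b)
2Nf = (291/573)^(1/-0.051)
2Nf = 588621.26
Nf = 2.943e+05


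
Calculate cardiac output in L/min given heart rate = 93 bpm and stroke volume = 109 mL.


CO = HR * SV
CO = 93 * 109 / 1000
CO = 10.14 L/min


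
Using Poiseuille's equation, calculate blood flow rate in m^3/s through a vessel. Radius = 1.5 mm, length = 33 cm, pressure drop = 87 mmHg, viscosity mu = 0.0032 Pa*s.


Q = pi*r^4*dP / (8*mu*L)
r = 0.0015 m, L = 0.33 m
dP = 87 mmHg = 11599.014 Pa
Q = 2.1836e-05 m^3/s


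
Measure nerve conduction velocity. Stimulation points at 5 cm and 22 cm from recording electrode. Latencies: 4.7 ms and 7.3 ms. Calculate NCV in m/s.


Distance = (22 - 5) / 100 = 0.17 m
dt = (7.3 - 4.7) / 1000 = 0.0026 s
NCV = dist / dt = 65.38 m/s


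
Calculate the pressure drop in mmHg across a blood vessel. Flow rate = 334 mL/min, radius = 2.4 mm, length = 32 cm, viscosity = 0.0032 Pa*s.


dP = 8*mu*L*Q / (pi*r^4)
Q = 334 mL/min = 5.56667e-06 m^3/s
dP = 437.513 Pa = 437.513 / 133.322 mmHg = 3.282 mmHg


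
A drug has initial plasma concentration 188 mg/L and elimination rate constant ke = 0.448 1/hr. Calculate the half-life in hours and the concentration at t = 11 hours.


t_half = ln(2) / ke = 0.693147 / 0.448 = 1.547 hr
C(t) = C0 * exp(-ke*t) = 188 * exp(-0.448*11)
C(11) = 1.361 mg/L


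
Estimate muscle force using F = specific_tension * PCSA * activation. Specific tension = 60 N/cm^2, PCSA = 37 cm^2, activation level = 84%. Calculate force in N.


F = sigma * PCSA * activation
F = 60 * 37 * 0.84
F = 1865 N


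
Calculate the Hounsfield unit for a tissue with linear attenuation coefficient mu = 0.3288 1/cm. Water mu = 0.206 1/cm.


HU = ((mu_tissue - mu_water) / mu_water) * 1000
HU = ((0.3288 - 0.206) / 0.206) * 1000
HU = 596.1


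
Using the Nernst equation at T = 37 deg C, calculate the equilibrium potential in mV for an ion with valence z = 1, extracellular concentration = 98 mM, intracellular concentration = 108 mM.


E = (RT/(zF)) * ln(C_out/C_in)
T = 37 + 273.15 = 310.15 K
E = (8.314 * 310.15 / (1 * 96485)) * ln(98/108)
E = -2.597 mV
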